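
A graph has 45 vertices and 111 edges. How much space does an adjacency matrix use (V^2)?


Adjacency matrix: V x V grid of entries
Space = V^2 = 45^2 = 45 * 45 = 2025


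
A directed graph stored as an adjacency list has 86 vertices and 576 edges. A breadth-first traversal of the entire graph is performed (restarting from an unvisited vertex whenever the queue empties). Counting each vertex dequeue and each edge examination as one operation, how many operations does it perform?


A full BFS traversal dequeues each vertex once and examines each edge once.
Vertex visits: 86
Edge visits: 576
V + E = 86 + 576 = 662


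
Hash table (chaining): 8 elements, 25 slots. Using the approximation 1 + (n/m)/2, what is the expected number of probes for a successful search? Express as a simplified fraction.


Computing expected probes:
alpha = 8/25
= 1 + alpha/2
= 1 + 8/(2*25)
= (2*25 + 8) / (2*25)
= 58/50 = 29/25


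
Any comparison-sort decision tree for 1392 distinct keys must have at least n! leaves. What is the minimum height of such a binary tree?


A binary decision tree of height h has at most 2^h leaves and needs at least n! of them, so h >= ceil(log2(n!)).
1392! is far too large to multiply out, so use Stirling's series:
  ln(n!) ~ n ln n - n + (1/2) ln(2 pi n) + 1/(12n)  (error below 1/(360 n^3), negligible here)
  ln(1392) = 7.2384968
  n ln n = 1392 * 7.2384968 = 10075.9875
  (1/2) ln(2 pi * 1392) = (1/2) ln(8746.1939) = 4.5382
  1/(12*1392) = 0.0001
  ln(1392!) ~ 10075.9875 - 1392 + 4.5382 + 0.0001 = 8688.5258
Convert to base 2: log2(1392!) = 8688.5258 / ln 2 = 8688.5258 / 0.69314718 = 12534.8931
ceil(12534.8931) = 12535


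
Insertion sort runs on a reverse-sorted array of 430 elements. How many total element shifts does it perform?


Sum of shifts = 1 + 2 + 3 + ... + 429
= 430 * 429 / 2
= 184470 / 2
= 92235


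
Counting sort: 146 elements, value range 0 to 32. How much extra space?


n = 146 (output array)
k = 33 (count array for 33 distinct values)
Extra space = 146 + 33 = 179


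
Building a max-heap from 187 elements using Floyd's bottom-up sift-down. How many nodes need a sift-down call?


In a heap of 187 elements (0-indexed array):
  Last element index: 186
  Parent of last element: floor((186 - 1) / 2) = 92
  Internal nodes: indices 0 to 92
  Count = floor(187/2) = 93


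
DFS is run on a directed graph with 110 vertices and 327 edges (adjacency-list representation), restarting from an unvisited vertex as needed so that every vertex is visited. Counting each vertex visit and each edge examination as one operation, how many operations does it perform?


A full DFS traversal processes each vertex exactly once (push/pop on stack).
Each directed edge is examined once.
V = 110, E = 327
V + E = 437


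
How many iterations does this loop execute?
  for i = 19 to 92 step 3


The loop variable i takes values starting at 19 and increments by 3 each iteration.
Sequence: i = 19, 22, 25, 28, 31, 34, 37, 40, 43, ...
The upper bound 92 is inclusive, so the count is floor((last - first) / step) + 1:
floor((92 - 19) / 3) + 1 = floor(73/3) + 1 = 24 + 1 = 25


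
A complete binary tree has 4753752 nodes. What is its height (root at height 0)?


In a complete binary tree, level k holds nodes 2^k .. 2^(k+1)-1 (1-indexed).
Height = floor(log2(n)) = floor(log2(4753752)) = 22
Check: 2^22 = 4194304 <= 4753752 < 8388608 = 2^23


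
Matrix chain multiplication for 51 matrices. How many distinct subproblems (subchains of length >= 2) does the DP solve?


Subproblems are indexed by (i, j) where i < j.
Number of such pairs = n*(n-1)/2
= 51 * 50 / 2
= 1275


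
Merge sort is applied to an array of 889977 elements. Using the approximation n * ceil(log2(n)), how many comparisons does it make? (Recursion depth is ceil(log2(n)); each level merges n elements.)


Merge sort divides the array into halves recursively.
Number of levels = ceil(log2(889977)) = 20
At each level, approximately n = 889977 comparisons are needed for merging.
Total comparisons ~ n * ceil(log2(n)) = 889977 * 20 = 17799540


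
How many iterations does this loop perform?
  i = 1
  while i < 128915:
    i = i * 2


The loop variable doubles each iteration:
i = 1 -> 2 -> 4 -> 8 -> 16 -> 32 -> 64 -> 128 -> 256 -> 512 -> 1024 -> 2048 -> 4096 -> 8192 -> 16384 -> 32768 -> 65536 -> 131072 (stop, 131072 >= 128915)
Number of doublings = ceil(log2(128915)) = 17


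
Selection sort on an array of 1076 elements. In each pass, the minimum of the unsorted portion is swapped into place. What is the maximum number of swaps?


Selection sort performs one swap per pass:
  Pass 1: find min in positions 0 to 1075, swap with position 0
  Pass 2: find min in positions 1 to 1075, swap with position 1
  Pass 3: find min in positions 2 to 1075, swap with position 2
  Pass 4: find min in positions 3 to 1075, swap with position 3
  Pass 5: find min in positions 4 to 1075, swap with position 4
  ... (1070 more passes)
Total passes (and swaps) = n - 1 = 1076 - 1 = 1075


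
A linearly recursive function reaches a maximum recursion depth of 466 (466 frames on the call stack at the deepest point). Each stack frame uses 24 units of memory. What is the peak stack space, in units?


Maximum recursion depth = 466 frames
Memory per frame = 24 units
Total stack space = depth * frame_size
= 466 * 24 = 11184


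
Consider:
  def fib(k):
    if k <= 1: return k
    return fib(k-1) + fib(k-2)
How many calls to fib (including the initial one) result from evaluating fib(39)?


Let C(m) = total calls to evaluate fib(m). Then C(0)=C(1)=1, and
C(m) = 1 + C(m-1) + C(m-2) for m >= 2.
Build the table (each entry = 1 + previous two):
  C(0) = 1
  C(1) = 1
  C(2) = 1 + 1 + 1 = 3
  C(3) = 1 + 3 + 1 = 5
  C(4) = 1 + 5 + 3 = 9
  C(5) = 1 + 9 + 5 = 15
  C(6) = 1 + 15 + 9 = 25
  C(7) = 1 + 25 + 15 = 41
  C(8) = 1 + 41 + 25 = 67
  C(9) = 1 + 67 + 41 = 109
  C(10) = 1 + 109 + 67 = 177
  C(11) = 1 + 177 + 109 = 287
  C(12) = 1 + 287 + 177 = 465
  C(13) = 1 + 465 + 287 = 753
  C(14) = 1 + 753 + 465 = 1219
  C(15) = 1 + 1219 + 753 = 1973
  C(16) = 1 + 1973 + 1219 = 3193
  C(17) = 1 + 3193 + 1973 = 5167
  C(18) = 1 + 5167 + 3193 = 8361
  C(19) = 1 + 8361 + 5167 = 13529
  C(20) = 1 + 13529 + 8361 = 21891
  C(21) = 1 + 21891 + 13529 = 35421
  C(22) = 1 + 35421 + 21891 = 57313
  C(23) = 1 + 57313 + 35421 = 92735
  C(24) = 1 + 92735 + 57313 = 150049
  C(25) = 1 + 150049 + 92735 = 242785
  C(26) = 1 + 242785 + 150049 = 392835
  C(27) = 1 + 392835 + 242785 = 635621
  C(28) = 1 + 635621 + 392835 = 1028457
  C(29) = 1 + 1028457 + 635621 = 1664079
  C(30) = 1 + 1664079 + 1028457 = 2692537
  C(31) = 1 + 2692537 + 1664079 = 4356617
  C(32) = 1 + 4356617 + 2692537 = 7049155
  C(33) = 1 + 7049155 + 4356617 = 11405773
  C(34) = 1 + 11405773 + 7049155 = 18454929
  C(35) = 1 + 18454929 + 11405773 = 29860703
  C(36) = 1 + 29860703 + 18454929 = 48315633
  C(37) = 1 + 48315633 + 29860703 = 78176337
  C(38) = 1 + 78176337 + 48315633 = 126491971
  C(39) = 1 + 126491971 + 78176337 = 204668309
Total calls for fib(39) = 204668309


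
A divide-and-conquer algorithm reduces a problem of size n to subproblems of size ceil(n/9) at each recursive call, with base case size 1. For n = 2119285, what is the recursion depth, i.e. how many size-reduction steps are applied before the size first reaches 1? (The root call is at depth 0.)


Each step divides the size by 9 (rounding up); after k steps the size is ceil(n/9^k), which equals 1 exactly when 9^k >= n.
So the depth is the smallest k with 9^k >= 2119285, i.e. ceil(log_9(2119285)).
9^6 = 531441 < 2119285 <= 4782969 = 9^7
Recursion depth = 7


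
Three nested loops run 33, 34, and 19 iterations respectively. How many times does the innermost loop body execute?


Loop 1 (outermost): 33 iterations
Loop 2 (middle): 34 iterations per outer
Loop 3 (innermost): 19 iterations per middle
Total = 33 * 34 * 19 = 21318


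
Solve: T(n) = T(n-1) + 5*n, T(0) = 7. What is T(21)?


Expanding the recurrence:
T(21) = T(20) + 5*21
       = T(19) + 5*20 + 5*21
       ...
       = T(0) + 5*(1 + 2 + ... + 21)
       = 7 + 5 * 21*22/2
       = 7 + 5 * 231
       = 7 + 1155 = 1162


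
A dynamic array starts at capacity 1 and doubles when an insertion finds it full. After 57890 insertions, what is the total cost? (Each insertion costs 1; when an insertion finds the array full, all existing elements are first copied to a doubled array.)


Insertion cost: 57890 (one per element)
Resizes occur just before inserting elements 2, 3, 5, 9, ...
Elements copied at each resize: 1 + 2 + 4 + 8 + 16 + 32 + 64 + 128 + 256 + 512 + 1024 + 2048 + 4096 + 8192 + 16384 + 32768
Sum of copies = 65535 (geometric series: 2^k - 1)
Total = 57890 + 65535 = 123425


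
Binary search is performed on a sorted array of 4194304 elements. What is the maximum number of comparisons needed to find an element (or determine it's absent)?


Binary search halves the search space each comparison:
  Step 1: search space = 4194304 -> 2097152
  Step 2: search space = 2097152 -> 1048576
  Step 3: search space = 1048576 -> 524288
  Step 4: search space = 524288 -> 262144
  Step 5: search space = 262144 -> 131072
  Step 6: search space = 131072 -> 65536
  Step 7: search space = 65536 -> 32768
  Step 8: search space = 32768 -> 16384
  Step 9: search space = 16384 -> 8192
  Step 10: search space = 8192 -> 4096
  Step 11: search space = 4096 -> 2048
  Step 12: search space = 2048 -> 1024
  Step 13: search space = 1024 -> 512
  Step 14: search space = 512 -> 256
  Step 15: search space = 256 -> 128
  Step 16: search space = 128 -> 64
  Step 17: search space = 64 -> 32
  Step 18: search space = 32 -> 16
  Step 19: search space = 16 -> 8
  Step 20: search space = 8 -> 4
  Step 21: search space = 4 -> 2
  Step 22: search space = 2 -> 1
  Step 23: search space = 1 (final check)
Maximum comparisons = floor(log2(4194304)) + 1 = 22 + 1 = 23


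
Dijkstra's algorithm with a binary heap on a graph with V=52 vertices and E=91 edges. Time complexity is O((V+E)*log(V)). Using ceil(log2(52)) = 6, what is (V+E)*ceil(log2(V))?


Dijkstra with a binary heap: each vertex is extracted once, each edge may relax once.
Each heap operation costs O(log V).
V + E = 52 + 91 = 143
ceil(log2(52)) = 6 (since 2^5 = 32 < 52 <= 64 = 2^6)
Total heap work = (V+E) * ceil(log2(V)) = 143 * 6 = 858


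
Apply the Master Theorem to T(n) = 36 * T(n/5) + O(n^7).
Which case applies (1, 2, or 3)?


The Master Theorem: T(n) = a*T(n/b) + O(n^c)
  a = 36, b = 5, c = 7
log_b(a) = log_5(36) ~ 2.227
Compare b^c with a: 5^7 = 78125 > 36, so c > log_b(a).
Since c > log_b(a), Case 3 applies.
T(n) = O(n^7)
Master Theorem case = 3


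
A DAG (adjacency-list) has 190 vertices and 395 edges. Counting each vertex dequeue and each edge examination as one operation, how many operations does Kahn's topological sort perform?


V = 190 (vertex processing)
E = 395 (edge processing)
V + E = 190 + 395 = 585


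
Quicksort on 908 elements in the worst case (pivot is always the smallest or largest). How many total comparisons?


In the worst case, each partition step picks the worst pivot:
  Partition 1: 907 comparisons (n-1 elements to compare)
  Partition 2: 906 comparisons
  Partition 3: 905 comparisons
  Partition 4: 904 comparisons
  Partition 5: 903 comparisons
  ...
  Last partition: 0 comparisons
Total = (n-1) + (n-2) + ... + 1 + 0 = n*(n-1)/2
= 908*907/2 = 411778


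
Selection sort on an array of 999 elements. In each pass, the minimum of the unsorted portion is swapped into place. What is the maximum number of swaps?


Selection sort performs one swap per pass:
  Pass 1: find min in positions 0 to 998, swap with position 0
  Pass 2: find min in positions 1 to 998, swap with position 1
  Pass 3: find min in positions 2 to 998, swap with position 2
  Pass 4: find min in positions 3 to 998, swap with position 3
  Pass 5: find min in positions 4 to 998, swap with position 4
  ... (993 more passes)
Total passes (and swaps) = n - 1 = 999 - 1 = 998


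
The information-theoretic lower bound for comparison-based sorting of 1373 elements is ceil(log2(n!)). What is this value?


A binary decision tree of height h has at most 2^h leaves and needs at least n! of them, so h >= ceil(log2(n!)).
1373! is far too large to multiply out, so use Stirling's series:
  ln(n!) ~ n ln n - n + (1/2) ln(2 pi n) + 1/(12n)  (error below 1/(360 n^3), negligible here)
  ln(1373) = 7.2247534
  n ln n = 1373 * 7.2247534 = 9919.5864
  (1/2) ln(2 pi * 1373) = (1/2) ln(8626.8134) = 4.5313
  1/(12*1373) = 0.0001
  ln(1373!) ~ 9919.5864 - 1373 + 4.5313 + 0.0001 = 8551.1178
Convert to base 2: log2(1373!) = 8551.1178 / ln 2 = 8551.1178 / 0.69314718 = 12336.6553
ceil(12336.6553) = 12337


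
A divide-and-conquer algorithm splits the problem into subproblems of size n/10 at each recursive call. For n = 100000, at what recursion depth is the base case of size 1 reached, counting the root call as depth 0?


At each depth, the problem size is divided by 10:
  Depth 0: problem size = 100000
  Depth 1: problem size = 10000
  Depth 2: problem size = 1000
  Depth 3: problem size = 100
  Depth 4: problem size = 10
  Depth 5: problem size = 1 (base case)
The base case is reached at depth log_10(100000) = 5 (the tree has 6 levels counting depth 0, but the depth asked for is 5).
Recursion depth = 5


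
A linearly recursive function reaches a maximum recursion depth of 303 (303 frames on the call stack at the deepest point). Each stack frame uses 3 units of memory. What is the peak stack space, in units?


Maximum recursion depth = 303 frames
Memory per frame = 3 units
Total stack space = depth * frame_size
= 303 * 3 = 909


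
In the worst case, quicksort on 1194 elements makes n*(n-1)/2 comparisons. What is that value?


Sum of comparisons per partition:
1193 + 1192 + ... + 1 + 0
= 1194 * (1194 - 1) / 2
= 1194 * 1193 / 2
= 712221


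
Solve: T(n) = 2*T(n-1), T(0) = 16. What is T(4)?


Unrolling:
T(4) = 2*T(3) = 2^2*T(2) = ... = 2^4*T(0)
= 2^4 * 16
= 16 * 16 = 256


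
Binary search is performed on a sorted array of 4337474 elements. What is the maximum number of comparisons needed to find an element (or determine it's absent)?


Binary search halves the search space each comparison:
  Step 1: search space = 4337474 -> 2168737
  Step 2: search space = 2168737 -> 1084368
  Step 3: search space = 1084368 -> 542184
  Step 4: search space = 542184 -> 271092
  Step 5: search space = 271092 -> 135546
  Step 6: search space = 135546 -> 67773
  Step 7: search space = 67773 -> 33886
  Step 8: search space = 33886 -> 16943
  Step 9: search space = 16943 -> 8471
  Step 10: search space = 8471 -> 4235
  Step 11: search space = 4235 -> 2117
  Step 12: search space = 2117 -> 1058
  Step 13: search space = 1058 -> 529
  Step 14: search space = 529 -> 264
  Step 15: search space = 264 -> 132
  Step 16: search space = 132 -> 66
  Step 17: search space = 66 -> 33
  Step 18: search space = 33 -> 16
  Step 19: search space = 16 -> 8
  Step 20: search space = 8 -> 4
  Step 21: search space = 4 -> 2
  Step 22: search space = 2 -> 1
  Step 23: search space = 1 (final check)
Maximum comparisons = floor(log2(4337474)) + 1 = 22 + 1 = 23


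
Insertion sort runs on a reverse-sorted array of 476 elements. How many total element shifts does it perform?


Sum of shifts = 1 + 2 + 3 + ... + 475
= 476 * 475 / 2
= 226100 / 2
= 113050


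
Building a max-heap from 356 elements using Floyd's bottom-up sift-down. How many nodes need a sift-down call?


In a heap of 356 elements (0-indexed array):
  Last element index: 355
  Parent of last element: floor((355 - 1) / 2) = 177
  Internal nodes: indices 0 to 177
  Count = floor(356/2) = 178


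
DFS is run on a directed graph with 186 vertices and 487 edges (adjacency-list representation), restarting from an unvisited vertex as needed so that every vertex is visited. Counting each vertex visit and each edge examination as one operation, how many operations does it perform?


A full DFS traversal processes each vertex exactly once (push/pop on stack).
Each directed edge is examined once.
V = 186, E = 487
V + E = 673


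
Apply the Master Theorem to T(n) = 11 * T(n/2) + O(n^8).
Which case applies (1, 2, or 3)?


The Master Theorem: T(n) = a*T(n/b) + O(n^c)
  a = 11, b = 2, c = 8
log_b(a) = log_2(11) ~ 3.459
Compare b^c with a: 2^8 = 256 > 11, so c > log_b(a).
Since c > log_b(a), Case 3 applies.
T(n) = O(n^8)
Master Theorem case = 3


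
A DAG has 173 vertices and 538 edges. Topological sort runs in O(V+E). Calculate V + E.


V = 173 (vertex processing)
E = 538 (edge processing)
V + E = 173 + 538 = 711


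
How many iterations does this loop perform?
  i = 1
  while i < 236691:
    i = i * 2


The loop variable doubles each iteration:
i = 1 -> 2 -> 4 -> 8 -> 16 -> 32 -> 64 -> 128 -> 256 -> 512 -> 1024 -> 2048 -> 4096 -> 8192 -> 16384 -> 32768 -> 65536 -> 131072 -> 262144 (stop, 262144 >= 236691)
Number of doublings = ceil(log2(236691)) = 18


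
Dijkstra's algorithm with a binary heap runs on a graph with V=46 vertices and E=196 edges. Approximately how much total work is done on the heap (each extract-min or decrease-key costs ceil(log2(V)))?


Dijkstra with a binary heap: each vertex is extracted once, each edge may relax once.
Each heap operation costs O(log V).
V + E = 46 + 196 = 242
ceil(log2(46)) = 6 (since 2^5 = 32 < 46 <= 64 = 2^6)
Total heap work = (V+E) * ceil(log2(V)) = 242 * 6 = 1452


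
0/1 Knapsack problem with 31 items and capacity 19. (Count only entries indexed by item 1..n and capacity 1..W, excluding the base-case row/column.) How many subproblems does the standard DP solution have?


The DP table is indexed by (item, capacity).
Rows: 31 items
Columns: 19 capacity values (1 to W)
Total subproblems = 31 * 19 = 589


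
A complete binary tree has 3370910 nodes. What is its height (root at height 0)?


In a complete binary tree, level k holds nodes 2^k .. 2^(k+1)-1 (1-indexed).
Height = floor(log2(n)) = floor(log2(3370910)) = 21
Check: 2^21 = 2097152 <= 3370910 < 4194304 = 2^22


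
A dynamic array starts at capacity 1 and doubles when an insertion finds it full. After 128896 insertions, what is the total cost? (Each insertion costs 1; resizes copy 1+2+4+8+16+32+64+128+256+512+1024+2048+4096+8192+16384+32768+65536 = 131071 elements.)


Insertion cost: 128896 (one per element)
Resizes occur just before inserting elements 2, 3, 5, 9, ...
Elements copied at each resize: 1 + 2 + 4 + 8 + 16 + 32 + 64 + 128 + 256 + 512 + 1024 + 2048 + 4096 + 8192 + 16384 + 32768 + 65536
Sum of copies = 131071 (geometric series: 2^k - 1)
Total = 128896 + 131071 = 259967


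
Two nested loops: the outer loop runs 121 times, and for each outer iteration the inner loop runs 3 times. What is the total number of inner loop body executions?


Outer loop: 121 iterations
Inner loop: 3 iterations per outer iteration
Total = 121 * 3 = 363


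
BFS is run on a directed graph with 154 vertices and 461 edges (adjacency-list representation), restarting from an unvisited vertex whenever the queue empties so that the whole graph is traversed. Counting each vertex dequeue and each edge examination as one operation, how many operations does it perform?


A full BFS traversal dequeues each vertex exactly once and examines each directed edge exactly once.
V = 154 (vertex processing cost)
E = 461 (edge examination cost)
Total operations proportional to V + E = 154 + 461 = 615


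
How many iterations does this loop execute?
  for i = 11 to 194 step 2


The loop variable i takes values starting at 11 and increments by 2 each iteration.
Sequence: i = 11, 13, 15, 17, 19, 21, 23, 25, 27, ...
The upper bound 194 is inclusive, so the count is floor((last - first) / step) + 1:
floor((194 - 11) / 2) + 1 = floor(183/2) + 1 = 91 + 1 = 92


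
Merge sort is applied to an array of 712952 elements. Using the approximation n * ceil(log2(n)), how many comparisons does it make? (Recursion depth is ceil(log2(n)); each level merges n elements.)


Merge sort divides the array into halves recursively.
Number of levels = ceil(log2(712952)) = 20
At each level, approximately n = 712952 comparisons are needed for merging.
Total comparisons ~ n * ceil(log2(n)) = 712952 * 20 = 14259040


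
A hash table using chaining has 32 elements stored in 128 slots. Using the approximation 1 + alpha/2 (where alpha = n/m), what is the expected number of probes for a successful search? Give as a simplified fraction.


Load factor alpha = n/m = 32/128
Expected probes = 1 + alpha/2 = 1 + 32/(2*128)
= 1 + 32/256
= 256/256 + 32/256
= 288/256
Simplify: 9/8


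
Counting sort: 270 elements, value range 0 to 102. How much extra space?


n = 270 (output array)
k = 103 (count array for 103 distinct values)
Extra space = 270 + 103 = 373


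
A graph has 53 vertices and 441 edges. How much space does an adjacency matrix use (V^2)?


Adjacency matrix: V x V grid of entries
Space = V^2 = 53^2 = 53 * 53 = 2809


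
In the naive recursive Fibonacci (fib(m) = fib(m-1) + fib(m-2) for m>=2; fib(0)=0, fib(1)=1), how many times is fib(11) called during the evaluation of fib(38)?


Let N(m) = number of times fib(m) is called while evaluating fib(38).
N(38) = 1 (the initial call).
N(37) = 1 (only fib(38) calls it).
For 1 <= m <= 36: fib(m) is called by fib(m+1) and fib(m+2), so
  N(m) = N(m+1) + N(m+2).
fib(0) is called only by fib(2), so N(0) = N(2).
Walk down from m=38:
  N(38)=1, N(37)=1, N(36)=2, N(35)=3, N(34)=5, N(33)=8, N(32)=13, N(31)=21, N(30)=34, N(29)=55, N(28)=89, N(27)=144, N(26)=233, N(25)=377, N(24)=610, N(23)=987, N(22)=1597, N(21)=2584, N(20)=4181, N(19)=6765, N(18)=10946, N(17)=17711, N(16)=28657, N(15)=46368, N(14)=75025, N(13)=121393, N(12)=196418, N(11)=317811
N(11) = 317811


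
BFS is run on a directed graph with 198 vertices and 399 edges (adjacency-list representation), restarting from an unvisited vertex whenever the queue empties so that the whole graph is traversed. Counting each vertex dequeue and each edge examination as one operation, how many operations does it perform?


A full BFS traversal dequeues each vertex exactly once and examines each directed edge exactly once.
V = 198 (vertex processing cost)
E = 399 (edge examination cost)
Total operations proportional to V + E = 198 + 399 = 597


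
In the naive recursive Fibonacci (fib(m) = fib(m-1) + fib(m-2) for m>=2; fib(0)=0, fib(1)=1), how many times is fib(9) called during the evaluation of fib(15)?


Let N(m) = number of times fib(m) is called while evaluating fib(15).
N(15) = 1 (the initial call).
N(14) = 1 (only fib(15) calls it).
For 1 <= m <= 13: fib(m) is called by fib(m+1) and fib(m+2), so
  N(m) = N(m+1) + N(m+2).
fib(0) is called only by fib(2), so N(0) = N(2).
Walk down from m=15:
  N(15)=1, N(14)=1, N(13)=2, N(12)=3, N(11)=5, N(10)=8, N(9)=13
N(9) = 13


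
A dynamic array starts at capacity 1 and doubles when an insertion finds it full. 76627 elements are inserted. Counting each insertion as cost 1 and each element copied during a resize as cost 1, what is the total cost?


n = 76627
Insertion costs: 76627
Resizes copy 1, 2, 4, ... up to the largest power of 2 that is <= n-1 = 76626, i.e. 65536.
Copy costs = 1 + 2 + 4 + 8 + 16 + 32 + 64 + 128 + 256 + 512 + 1024 + 2048 + 4096 + 8192 + 16384 + 32768 + 65536 = 131071
Total = 76627 + 131071 = 207698


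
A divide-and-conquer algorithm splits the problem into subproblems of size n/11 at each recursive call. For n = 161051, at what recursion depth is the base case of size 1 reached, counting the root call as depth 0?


At each depth, the problem size is divided by 11:
  Depth 0: problem size = 161051
  Depth 1: problem size = 14641
  Depth 2: problem size = 1331
  Depth 3: problem size = 121
  Depth 4: problem size = 11
  Depth 5: problem size = 1 (base case)
The base case is reached at depth log_11(161051) = 5 (the tree has 6 levels counting depth 0, but the depth asked for is 5).
Recursion depth = 5


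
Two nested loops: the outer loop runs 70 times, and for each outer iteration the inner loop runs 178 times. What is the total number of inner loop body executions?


Outer loop: 70 iterations
Inner loop: 178 iterations per outer iteration
Total = 70 * 178 = 12460


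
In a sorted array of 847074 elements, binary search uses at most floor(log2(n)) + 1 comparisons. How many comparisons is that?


Halving sequence: 847074 -> 423537 -> 211768 -> 105884 -> 52942 -> 26471 -> 13235 -> 6617 -> 3308 -> 1654 -> 827 -> 413 -> 206 -> 103 -> 51 -> 25 -> 12 -> 6 -> 3 -> 1
Number of halvings = 19
Max comparisons = 19 + 1 = 20


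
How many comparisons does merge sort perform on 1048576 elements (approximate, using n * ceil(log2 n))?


Recursion depth: ceil(log2(1048576)) = 20
Each recursion level merges n = 1048576 elements
Total = 1048576 * 20 = 20971520


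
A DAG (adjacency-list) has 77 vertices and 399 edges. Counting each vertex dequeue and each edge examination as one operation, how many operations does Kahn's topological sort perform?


V = 77 (vertex processing)
E = 399 (edge processing)
V + E = 77 + 399 = 476


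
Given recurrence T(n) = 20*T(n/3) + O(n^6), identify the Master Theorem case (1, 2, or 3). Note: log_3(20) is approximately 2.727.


Master Theorem parameters: a=20, b=3, c=6
log_b(a) = 2.727
Compare b^c with a: 3^6 = 729 > 20, so c > log_b(a).
Comparing c=6 vs log_b(a)=2.727:
6 > 2.727 => Case 3
Result: T(n) = O(n^6)
Master Theorem case = 3


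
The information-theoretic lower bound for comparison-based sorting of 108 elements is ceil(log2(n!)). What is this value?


A binary decision tree of height h has at most 2^h leaves and needs at least n! of them, so h >= ceil(log2(n!)).
108! is far too large to multiply out, so use Stirling's series:
  ln(n!) ~ n ln n - n + (1/2) ln(2 pi n) + 1/(12n)  (error below 1/(360 n^3), negligible here)
  ln(108) = 4.6821312
  n ln n = 108 * 4.6821312 = 505.6702
  (1/2) ln(2 pi * 108) = (1/2) ln(678.5840) = 3.2600
  1/(12*108) = 0.0008
  ln(108!) ~ 505.6702 - 108 + 3.2600 + 0.0008 = 400.9310
Convert to base 2: log2(108!) = 400.9310 / ln 2 = 400.9310 / 0.69314718 = 578.4212
ceil(578.4212) = 579


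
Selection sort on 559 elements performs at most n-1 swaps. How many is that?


Each of the 558 passes places one element in its final position.
Pass 1: swap minimum into position 0
Pass 2: swap minimum of remaining into position 1
...
Pass 558: last two elements, one swap
Maximum swaps = 559 - 1 = 558


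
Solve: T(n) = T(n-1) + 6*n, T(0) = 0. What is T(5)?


Expanding the recurrence:
T(5) = T(4) + 6*5
       = T(3) + 6*4 + 6*5
       ...
       = T(0) + 6*(1 + 2 + ... + 5)
       = 0 + 6 * 5*6/2
       = 0 + 6 * 15
       = 0 + 90 = 90


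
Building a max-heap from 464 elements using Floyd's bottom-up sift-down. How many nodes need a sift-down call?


In a heap of 464 elements (0-indexed array):
  Last element index: 463
  Parent of last element: floor((463 - 1) / 2) = 231
  Internal nodes: indices 0 to 231
  Count = floor(464/2) = 232


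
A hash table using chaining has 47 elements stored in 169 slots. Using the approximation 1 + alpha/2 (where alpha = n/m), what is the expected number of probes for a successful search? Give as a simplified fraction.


Load factor alpha = n/m = 47/169
Expected probes = 1 + alpha/2 = 1 + 47/(2*169)
= 1 + 47/338
= 338/338 + 47/338
= 385/338


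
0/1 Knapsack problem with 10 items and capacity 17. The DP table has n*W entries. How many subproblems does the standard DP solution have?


The DP table is indexed by (item, capacity).
Rows: 10 items
Columns: 17 capacity values (1 to W)
Total subproblems = 10 * 17 = 170


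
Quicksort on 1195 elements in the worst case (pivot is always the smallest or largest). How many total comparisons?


In the worst case, each partition step picks the worst pivot:
  Partition 1: 1194 comparisons (n-1 elements to compare)
  Partition 2: 1193 comparisons
  Partition 3: 1192 comparisons
  Partition 4: 1191 comparisons
  Partition 5: 1190 comparisons
  ...
  Last partition: 0 comparisons
Total = (n-1) + (n-2) + ... + 1 + 0 = n*(n-1)/2
= 1195*1194/2 = 713415


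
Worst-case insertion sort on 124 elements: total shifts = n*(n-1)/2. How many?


Sum of shifts = 1 + 2 + 3 + ... + 123
= 124 * 123 / 2
= 15252 / 2
= 7626


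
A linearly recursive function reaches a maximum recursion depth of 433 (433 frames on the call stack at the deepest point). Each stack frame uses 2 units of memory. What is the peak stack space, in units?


Maximum recursion depth = 433 frames
Memory per frame = 2 units
Total stack space = depth * frame_size
= 433 * 2 = 866


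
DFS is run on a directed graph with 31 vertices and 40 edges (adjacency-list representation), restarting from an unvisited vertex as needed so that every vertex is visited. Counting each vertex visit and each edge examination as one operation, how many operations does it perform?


A full DFS traversal processes each vertex exactly once (push/pop on stack).
Each directed edge is examined once.
V = 31, E = 40
V + E = 71


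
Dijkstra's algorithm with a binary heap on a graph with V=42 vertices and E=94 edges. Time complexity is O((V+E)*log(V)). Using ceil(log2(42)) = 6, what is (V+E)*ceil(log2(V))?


Dijkstra with a binary heap: each vertex is extracted once, each edge may relax once.
Each heap operation costs O(log V).
V + E = 42 + 94 = 136
ceil(log2(42)) = 6 (since 2^5 = 32 < 42 <= 64 = 2^6)
Total heap work = (V+E) * ceil(log2(V)) = 136 * 6 = 816


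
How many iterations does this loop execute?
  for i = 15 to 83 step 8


The loop variable i takes values starting at 15 and increments by 8 each iteration.
Sequence: i = 15, 23, 31, 39, 47, 55, 63, 71, 79
The upper bound 83 is inclusive, so the count is floor((last - first) / step) + 1:
floor((83 - 15) / 8) + 1 = floor(68/8) + 1 = 8 + 1 = 9


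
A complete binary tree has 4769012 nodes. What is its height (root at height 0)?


In a complete binary tree, level k holds nodes 2^k .. 2^(k+1)-1 (1-indexed).
Height = floor(log2(n)) = floor(log2(4769012)) = 22
Check: 2^22 = 4194304 <= 4769012 < 8388608 = 2^23


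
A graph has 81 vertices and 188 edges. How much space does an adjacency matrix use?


Adjacency matrix: V x V grid of entries
Space = V^2 = 81^2 = 81 * 81 = 6561


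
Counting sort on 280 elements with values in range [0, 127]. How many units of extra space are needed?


Output array size: 280 (to store sorted result)
Count array size: 128 (one slot per possible value, range 0 to 127)
Total extra space = 280 + 128 = 408


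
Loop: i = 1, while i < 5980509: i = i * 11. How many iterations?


i multiplies by 11 each step:
i = 1 -> 11 -> 121 -> 1331 -> 14641 -> 161051 -> 1771561 -> 19487171 (stop)
Iterations = ceil(log_11(5980509)) = 7


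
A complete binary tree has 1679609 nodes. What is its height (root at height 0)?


In a complete binary tree, level k holds nodes 2^k .. 2^(k+1)-1 (1-indexed).
Height = floor(log2(n)) = floor(log2(1679609)) = 20
Check: 2^20 = 1048576 <= 1679609 < 2097152 = 2^21


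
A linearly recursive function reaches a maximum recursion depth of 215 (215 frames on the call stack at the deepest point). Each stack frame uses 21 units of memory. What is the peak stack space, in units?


Maximum recursion depth = 215 frames
Memory per frame = 21 units
Total stack space = depth * frame_size
= 215 * 21 = 4515


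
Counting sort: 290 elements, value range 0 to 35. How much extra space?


n = 290 (output array)
k = 36 (count array for 36 distinct values)
Extra space = 290 + 36 = 326


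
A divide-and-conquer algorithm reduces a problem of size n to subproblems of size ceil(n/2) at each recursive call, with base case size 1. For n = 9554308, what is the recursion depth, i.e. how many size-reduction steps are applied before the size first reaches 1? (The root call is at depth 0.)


Each step divides the size by 2 (rounding up); after k steps the size is ceil(n/2^k), which equals 1 exactly when 2^k >= n.
So the depth is the smallest k with 2^k >= 9554308, i.e. ceil(log_2(9554308)).
2^23 = 8388608 < 9554308 <= 16777216 = 2^24
Recursion depth = 24


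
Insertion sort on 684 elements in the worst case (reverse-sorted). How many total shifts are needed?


In the worst case (reverse-sorted), each element shifts past all previous:
  Element 1: 1 shifts
  Element 2: 2 shifts
  Element 3: 3 shifts
  Element 4: 4 shifts
  Element 5: 5 shifts
  ...
  Element 683: 683 shifts
Total = 1 + 2 + ... + 683
= 684*(684-1)/2 = 233586


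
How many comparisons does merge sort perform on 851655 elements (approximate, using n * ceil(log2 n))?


Recursion depth: ceil(log2(851655)) = 20
Each recursion level merges n = 851655 elements
Total = 851655 * 20 = 17033100


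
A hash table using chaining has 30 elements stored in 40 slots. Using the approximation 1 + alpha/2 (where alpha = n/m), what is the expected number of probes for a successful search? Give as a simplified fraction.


Load factor alpha = n/m = 30/40
Expected probes = 1 + alpha/2 = 1 + 30/(2*40)
= 1 + 30/80
= 80/80 + 30/80
= 110/80
Simplify: 11/8


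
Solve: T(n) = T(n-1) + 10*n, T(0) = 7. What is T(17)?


Expanding the recurrence:
T(17) = T(16) + 10*17
       = T(15) + 10*16 + 10*17
       ...
       = T(0) + 10*(1 + 2 + ... + 17)
       = 7 + 10 * 17*18/2
       = 7 + 10 * 153
       = 7 + 1530 = 1537


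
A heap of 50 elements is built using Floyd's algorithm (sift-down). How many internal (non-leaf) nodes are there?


Leaf nodes occupy roughly half the array.
Sift-down is called for each internal node, starting from the last one.
Internal nodes = floor(n/2) = floor(50/2) = 25


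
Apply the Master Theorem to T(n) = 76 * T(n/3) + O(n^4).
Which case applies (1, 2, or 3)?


The Master Theorem: T(n) = a*T(n/b) + O(n^c)
  a = 76, b = 3, c = 4
log_b(a) = log_3(76) ~ 3.942
Compare b^c with a: 3^4 = 81 > 76, so c > log_b(a).
Since c > log_b(a), Case 3 applies.
T(n) = O(n^4)
Master Theorem case = 3


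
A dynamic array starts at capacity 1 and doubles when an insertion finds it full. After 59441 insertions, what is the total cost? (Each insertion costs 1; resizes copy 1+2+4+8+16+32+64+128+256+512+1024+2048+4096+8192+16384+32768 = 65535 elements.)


Insertion cost: 59441 (one per element)
Resizes occur just before inserting elements 2, 3, 5, 9, ...
Elements copied at each resize: 1 + 2 + 4 + 8 + 16 + 32 + 64 + 128 + 256 + 512 + 1024 + 2048 + 4096 + 8192 + 16384 + 32768
Sum of copies = 65535 (geometric series: 2^k - 1)
Total = 59441 + 65535 = 124976


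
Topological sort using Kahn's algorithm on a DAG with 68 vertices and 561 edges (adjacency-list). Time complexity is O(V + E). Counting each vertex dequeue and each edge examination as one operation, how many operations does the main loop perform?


Kahn's algorithm:
  1. Compute in-degrees: O(V + E)
  2. Process queue: each vertex dequeued once (O(V))
     each edge examined once (O(E))
Total = V + E = 68 + 561 = 629


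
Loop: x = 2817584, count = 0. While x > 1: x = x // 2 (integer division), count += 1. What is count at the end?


The variable x halves each step:
x = 2817584 -> 1408792 -> 704396 -> 352198 -> 176099 -> 88049 -> 44024 -> 22012 -> 11006 -> 5503 -> 2751 -> 1375 -> 687 -> 343 -> 171 -> 85 -> 42 -> 21 -> 10 -> 5 -> 2 -> 1
Number of halvings = floor(log2(2817584)) = 21


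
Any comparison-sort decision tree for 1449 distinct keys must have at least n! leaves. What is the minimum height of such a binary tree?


A binary decision tree of height h has at most 2^h leaves and needs at least n! of them, so h >= ceil(log2(n!)).
1449! is far too large to multiply out, so use Stirling's series:
  ln(n!) ~ n ln n - n + (1/2) ln(2 pi n) + 1/(12n)  (error below 1/(360 n^3), negligible here)
  ln(1449) = 7.2786289
  n ln n = 1449 * 7.2786289 = 10546.7333
  (1/2) ln(2 pi * 1449) = (1/2) ln(9104.3355) = 4.5583
  1/(12*1449) = 0.0001
  ln(1449!) ~ 10546.7333 - 1449 + 4.5583 + 0.0001 = 9102.2917
Convert to base 2: log2(1449!) = 9102.2917 / ln 2 = 9102.2917 / 0.69314718 = 13131.8311
ceil(13131.8311) = 13132


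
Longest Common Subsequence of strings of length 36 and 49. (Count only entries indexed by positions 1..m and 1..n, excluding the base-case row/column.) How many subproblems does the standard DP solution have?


DP table indexed by positions in both strings.
First string: 36 positions
Second string: 49 positions
Total = 36 * 49 = 1764


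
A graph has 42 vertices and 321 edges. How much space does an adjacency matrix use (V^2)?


Adjacency matrix: V x V grid of entries
Space = V^2 = 42^2 = 42 * 42 = 1764


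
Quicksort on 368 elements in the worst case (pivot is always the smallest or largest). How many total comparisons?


In the worst case, each partition step picks the worst pivot:
  Partition 1: 367 comparisons (n-1 elements to compare)
  Partition 2: 366 comparisons
  Partition 3: 365 comparisons
  Partition 4: 364 comparisons
  Partition 5: 363 comparisons
  ...
  Last partition: 0 comparisons
Total = (n-1) + (n-2) + ... + 1 + 0 = n*(n-1)/2
= 368*367/2 = 67528


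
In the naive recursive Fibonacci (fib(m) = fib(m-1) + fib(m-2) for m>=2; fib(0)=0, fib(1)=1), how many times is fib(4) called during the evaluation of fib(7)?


Let N(m) = number of times fib(m) is called while evaluating fib(7).
N(7) = 1 (the initial call).
N(6) = 1 (only fib(7) calls it).
For 1 <= m <= 5: fib(m) is called by fib(m+1) and fib(m+2), so
  N(m) = N(m+1) + N(m+2).
fib(0) is called only by fib(2), so N(0) = N(2).
Walk down from m=7:
  N(7)=1, N(6)=1, N(5)=2, N(4)=3
N(4) = 3


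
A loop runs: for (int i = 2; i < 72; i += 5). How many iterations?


Loop starts at i = 2, increments by 5, stops when i >= 72.
Number of iterations = ceil((72 - 2) / 5)
= ceil(70 / 5)
= 14


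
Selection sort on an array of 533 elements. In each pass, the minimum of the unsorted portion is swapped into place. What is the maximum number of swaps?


Selection sort performs one swap per pass:
  Pass 1: find min in positions 0 to 532, swap with position 0
  Pass 2: find min in positions 1 to 532, swap with position 1
  Pass 3: find min in positions 2 to 532, swap with position 2
  Pass 4: find min in positions 3 to 532, swap with position 3
  Pass 5: find min in positions 4 to 532, swap with position 4
  ... (527 more passes)
Total passes (and swaps) = n - 1 = 533 - 1 = 532


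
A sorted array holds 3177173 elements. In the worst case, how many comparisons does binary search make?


Halving sequence: 3177173 -> 1588586 -> 794293 -> 397146 -> 198573 -> 99286 -> 49643 -> 24821 -> 12410 -> 6205 -> 3102 -> 1551 -> 775 -> 387 -> 193 -> 96 -> 48 -> 24 -> 12 -> 6 -> 3 -> 1
Number of halvings = 21
Max comparisons = 21 + 1 = 22


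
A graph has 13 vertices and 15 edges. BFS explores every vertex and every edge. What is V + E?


A full BFS traversal dequeues each vertex once and examines each edge once.
Vertex visits: 13
Edge visits: 15
V + E = 13 + 15 = 28


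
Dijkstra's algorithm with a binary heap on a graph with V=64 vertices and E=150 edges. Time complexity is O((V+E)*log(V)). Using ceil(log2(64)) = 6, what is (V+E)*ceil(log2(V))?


Dijkstra with a binary heap: each vertex is extracted once, each edge may relax once.
Each heap operation costs O(log V).
V + E = 64 + 150 = 214
ceil(log2(64)) = 6 (since 2^5 = 32 < 64 <= 64 = 2^6)
Total heap work = (V+E) * ceil(log2(V)) = 214 * 6 = 1284


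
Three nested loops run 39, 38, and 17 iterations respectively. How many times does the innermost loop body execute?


Loop 1 (outermost): 39 iterations
Loop 2 (middle): 38 iterations per outer
Loop 3 (innermost): 17 iterations per middle
Total = 39 * 38 * 17 = 25194


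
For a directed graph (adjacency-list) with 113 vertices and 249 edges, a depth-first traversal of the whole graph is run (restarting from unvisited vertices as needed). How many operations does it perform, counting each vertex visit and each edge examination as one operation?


A full DFS traversal visits each vertex once and examines each edge once.
V = 113
E = 249
Sum = 113 + 249 = 362
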